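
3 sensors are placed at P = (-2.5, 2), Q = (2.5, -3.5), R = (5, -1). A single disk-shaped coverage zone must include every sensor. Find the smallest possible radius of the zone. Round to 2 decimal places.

4.04

Side lengths²: PQ² = 55.25, PR² = 65.25, QR² = 12.5.
Since PR² = 65.25 < 55.25 + 12.5 = 67.75, the triangle is acute, so the smallest enclosing circle is the circumcircle.
Circumcentre = (33/28, 9/28), r² = 6409/392.
r = √(6409/392) ≈ 4.04.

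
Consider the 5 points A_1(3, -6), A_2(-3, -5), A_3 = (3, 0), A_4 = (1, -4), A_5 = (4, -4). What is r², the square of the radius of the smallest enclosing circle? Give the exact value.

A smallest enclosing disk is always determined by at most three of the input points on its boundary.
The minimum enclosing circle is determined by three boundary points: A_1, A_2, A_3.
Their circumcentre is (5/12, -3) with r² = 2257/144.
The farthest remaining point A_5 is at distance² 1993/144 ≤ 2257/144.

2257/144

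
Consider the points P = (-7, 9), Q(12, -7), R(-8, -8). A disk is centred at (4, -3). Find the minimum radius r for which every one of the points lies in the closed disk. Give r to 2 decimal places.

The required radius is the distance from (4, -3) to the farthest point.
Squared distances: 265, 80, 169.
Maximum is 265, attained at P.
r = √265 ≈ 16.28.

16.28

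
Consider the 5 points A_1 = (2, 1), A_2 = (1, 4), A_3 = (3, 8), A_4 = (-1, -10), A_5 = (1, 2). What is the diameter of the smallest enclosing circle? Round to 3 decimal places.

A smallest enclosing disk is always determined by at most three of the input points on its boundary.
The farthest pair is A_3–A_4 with squared distance 340. The circle on this segment as diameter has centre (1, -1) and r² = 340/4 = 85.
Check A_1: distance² to centre = 5 ≤ 85, so it lies inside.
All remaining points lie in this disk, and no smaller disk contains both endpoints, so this is the minimum enclosing circle.
Diameter = 2r = 2√85 ≈ 18.439.

18.439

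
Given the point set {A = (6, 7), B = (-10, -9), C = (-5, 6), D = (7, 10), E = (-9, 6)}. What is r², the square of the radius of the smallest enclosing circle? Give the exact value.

162.5

By Welzl's lemma the MEC is supported by two points (diametrically opposite) or three points (on a circumcircle).
The farthest pair is B–D with squared distance 650. The circle on this segment as diameter has centre (-1.5, 0.5) and r² = 650/4 = 162.5.
Check A: distance² to centre = 98.5 ≤ 162.5, so it lies inside.
All remaining points lie in this disk, and no smaller disk contains both endpoints, so this is the minimum enclosing circle.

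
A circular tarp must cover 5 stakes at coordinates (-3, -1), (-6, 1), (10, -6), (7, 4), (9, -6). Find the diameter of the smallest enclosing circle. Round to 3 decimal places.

By Welzl's lemma the MEC is supported by two points (diametrically opposite) or three points (on a circumcircle).
The farthest pair is (-6, 1)–(10, -6) with squared distance 305. The circle on this segment as diameter has centre (2, -2.5) and r² = 305/4 = 76.25.
Check (-3, -1): distance² to centre = 27.25 ≤ 76.25, so it lies inside.
All remaining points lie in this disk, and no smaller disk contains both endpoints, so this is the minimum enclosing circle.
Diameter = 2r = 2√(76.25) ≈ 17.464.

17.464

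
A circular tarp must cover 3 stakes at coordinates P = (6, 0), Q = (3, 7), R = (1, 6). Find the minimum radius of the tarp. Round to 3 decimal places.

Side lengths²: PQ² = 58, PR² = 61, QR² = 5.
Since PR² = 61 < 58 + 5 = 63, the triangle is acute, so the smallest enclosing circle is the circumcircle.
Circumcentre = (125/34, 107/34), r² = 8845/578.
r = √(8845/578) ≈ 3.912.

3.912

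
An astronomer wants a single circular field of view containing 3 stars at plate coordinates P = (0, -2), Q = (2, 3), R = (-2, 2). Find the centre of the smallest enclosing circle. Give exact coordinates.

(4/9, 13/18)

Side lengths²: PQ² = 29, PR² = 20, QR² = 17.
Since PQ² = 29 < 20 + 17 = 37, the triangle is acute, so the smallest enclosing circle is the circumcircle.
Circumcentre = (4/9, 13/18), r² = 2465/324.
Centre = (4/9, 13/18).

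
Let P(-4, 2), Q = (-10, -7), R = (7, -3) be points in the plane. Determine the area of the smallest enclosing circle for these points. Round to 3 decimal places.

Side lengths²: PQ² = 117, PR² = 146, QR² = 305.
Since QR² = 305 ≥ 146 + 117 = 263, the angle opposite QR is not acute, so the smallest enclosing circle has QR as diameter.
Centre = midpoint of QR = (-1.5, -5), r² = 305/4 = 76.25.
Area = π·r² = π·76.25 ≈ 239.546.

239.546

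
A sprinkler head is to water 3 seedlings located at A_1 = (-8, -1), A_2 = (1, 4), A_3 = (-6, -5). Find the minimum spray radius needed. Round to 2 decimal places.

5.70

Side lengths²: A_1A_2² = 106, A_1A_3² = 20, A_2A_3² = 130.
Since A_2A_3² = 130 ≥ 106 + 20 = 126, the angle opposite A_2A_3 is not acute, so the smallest enclosing circle has A_2A_3 as diameter.
Centre = midpoint of A_2A_3 = (-2.5, -0.5), r² = 130/4 = 32.5.
r = √(32.5) ≈ 5.70.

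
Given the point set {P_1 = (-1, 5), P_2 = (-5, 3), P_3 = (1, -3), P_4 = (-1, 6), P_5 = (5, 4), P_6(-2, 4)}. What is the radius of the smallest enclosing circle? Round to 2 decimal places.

5.21

By Welzl's lemma the MEC is supported by two points (diametrically opposite) or three points (on a circumcircle).
The minimum enclosing circle is determined by three boundary points: P_2, P_3, P_5.
Their circumcentre is (3/22, 47/22) with r² = 6565/242.
The farthest remaining point P_4 is at distance² 3925/242 ≤ 6565/242.
r = √(6565/242) ≈ 5.21.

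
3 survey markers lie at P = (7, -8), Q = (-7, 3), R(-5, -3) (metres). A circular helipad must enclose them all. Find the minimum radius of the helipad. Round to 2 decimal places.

Side lengths²: PQ² = 317, PR² = 169, QR² = 40.
Since PQ² = 317 ≥ 169 + 40 = 209, the angle opposite PQ is not acute, so the smallest enclosing circle has PQ as diameter.
Centre = midpoint of PQ = (0, -2.5), r² = 317/4 = 79.25.
r = √(79.25) ≈ 8.90.

8.90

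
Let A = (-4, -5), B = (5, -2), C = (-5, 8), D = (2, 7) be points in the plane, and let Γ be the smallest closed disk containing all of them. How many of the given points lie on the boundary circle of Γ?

By Welzl's lemma the MEC is supported by two points (diametrically opposite) or three points (on a circumcircle).
The minimum enclosing circle is determined by three boundary points: A, B, C.
Their circumcentre is (-1.25, 1.75) with r² = 53.125.
The farthest remaining point D is at distance² 38.125 ≤ 53.125.
The points at distance exactly r from the centre are A, B, C — 3 points.

3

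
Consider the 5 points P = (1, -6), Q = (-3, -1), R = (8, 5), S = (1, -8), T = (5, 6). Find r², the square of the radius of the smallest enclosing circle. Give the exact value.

28885/529

By Welzl's lemma the MEC is supported by two points (diametrically opposite) or three points (on a circumcircle).
The minimum enclosing circle is determined by three boundary points: R, S, T.
Their circumcentre is (97/23, -31/23) with r² = 28885/529.
The farthest remaining point Q is at distance² 27620/529 ≤ 28885/529.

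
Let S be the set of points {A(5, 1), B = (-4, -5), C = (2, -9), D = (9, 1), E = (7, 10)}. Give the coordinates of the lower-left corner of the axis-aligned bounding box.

x-range [-4, 9], y-range [-9, 10].
The lower-left corner is (-4, -9).

(-4, -9)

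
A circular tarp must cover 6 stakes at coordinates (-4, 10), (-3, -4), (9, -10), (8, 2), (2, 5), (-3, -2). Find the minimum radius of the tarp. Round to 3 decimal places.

11.927

A smallest enclosing disk is always determined by at most three of the input points on its boundary.
The farthest pair is (-4, 10)–(9, -10) with squared distance 569. The circle on this segment as diameter has centre (2.5, 0) and r² = 569/4 = 142.25.
Check (-3, -4): distance² to centre = 46.25 ≤ 142.25, so it lies inside.
All remaining points lie in this disk, and no smaller disk contains both endpoints, so this is the minimum enclosing circle.
r = √(142.25) ≈ 11.927.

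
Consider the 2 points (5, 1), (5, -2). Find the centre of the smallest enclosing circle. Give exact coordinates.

The smallest circle enclosing two points has them as diameter endpoints.
Centre = midpoint = (5, -0.5); r² = |(5, 1)−(5, -2)|²/4 = 9/4 = 2.25.
Centre = (5, -0.5).

(5, -0.5)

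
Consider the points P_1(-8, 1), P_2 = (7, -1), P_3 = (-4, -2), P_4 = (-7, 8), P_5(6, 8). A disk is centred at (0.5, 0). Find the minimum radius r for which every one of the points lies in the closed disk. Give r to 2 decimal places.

10.97

The required radius is the distance from (0.5, 0) to the farthest point.
Squared distances: 73.25, 43.25, 24.25, 120.25, 94.25.
Maximum is 120.25, attained at P_4.
r = √(120.25) ≈ 10.97.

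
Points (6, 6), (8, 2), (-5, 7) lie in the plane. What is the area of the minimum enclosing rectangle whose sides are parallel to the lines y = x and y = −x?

90

In coordinates u = x + y, v = x − y the rectangle is axis-aligned; the map (x,y)→(u,v) scales areas by 2.
u-values: 12, 10, 2; range = 12 − 2 = 10.
v-values: 0, 6, -12; range = 6 − (-12) = 18.
Area = (10 × 18) / 2 = 90.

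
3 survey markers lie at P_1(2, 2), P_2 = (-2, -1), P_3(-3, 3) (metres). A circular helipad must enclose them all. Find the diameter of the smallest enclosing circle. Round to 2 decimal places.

5.53

Side lengths²: P_1P_2² = 25, P_1P_3² = 26, P_2P_3² = 17.
Since P_1P_3² = 26 < 25 + 17 = 42, the triangle is acute, so the smallest enclosing circle is the circumcircle.
Circumcentre = (-27/38, 55/38), r² = 5525/722.
Diameter = 2r = 2√(5525/722) ≈ 5.53.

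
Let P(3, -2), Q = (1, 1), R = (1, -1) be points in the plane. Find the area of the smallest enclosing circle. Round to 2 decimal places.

10.21

Side lengths²: PQ² = 13, PR² = 5, QR² = 4.
Since PQ² = 13 ≥ 5 + 4 = 9, the angle opposite PQ is not acute, so the smallest enclosing circle has PQ as diameter.
Centre = midpoint of PQ = (2, -0.5), r² = 13/4 = 3.25.
Area = π·r² = π·3.25 ≈ 10.21.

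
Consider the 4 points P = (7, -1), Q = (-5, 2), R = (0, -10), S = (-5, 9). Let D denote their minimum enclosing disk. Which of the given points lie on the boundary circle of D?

By Welzl's lemma the MEC is supported by two points (diametrically opposite) or three points (on a circumcircle).
The farthest pair is R–S with squared distance 386. The circle on this segment as diameter has centre (-2.5, -0.5) and r² = 386/4 = 96.5.
Check P: distance² to centre = 90.5 ≤ 96.5, so it lies inside.
All remaining points lie in this disk, and no smaller disk contains both endpoints, so this is the minimum enclosing circle.
The points at distance exactly r from the centre are R, S — 2 points.

R, S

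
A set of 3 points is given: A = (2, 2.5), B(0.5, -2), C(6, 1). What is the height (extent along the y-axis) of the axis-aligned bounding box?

4.5

max y = 2.5, min y = -2, so height = 4.5.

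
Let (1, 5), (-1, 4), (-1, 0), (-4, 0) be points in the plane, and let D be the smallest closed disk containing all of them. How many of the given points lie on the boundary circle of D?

The minimum enclosing circle of a finite set is fixed by two of the points (as a diameter) or three (as a circumcircle).
The farthest pair is (1, 5)–(-4, 0) with squared distance 50. The circle on this segment as diameter has centre (-1.5, 2.5) and r² = 50/4 = 12.5.
Check (-1, 4): distance² to centre = 2.5 ≤ 12.5, so it lies inside.
All remaining points lie in this disk, and no smaller disk contains both endpoints, so this is the minimum enclosing circle.
The points at distance exactly r from the centre are (1, 5), (-4, 0) — 2 points.

2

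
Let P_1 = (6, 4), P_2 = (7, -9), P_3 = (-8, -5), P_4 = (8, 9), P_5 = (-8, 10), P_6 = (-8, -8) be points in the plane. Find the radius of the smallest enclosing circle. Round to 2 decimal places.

12.10

A smallest enclosing disk is always determined by at most three of the input points on its boundary.
The farthest pair is P_2–P_5 with squared distance 586. The circle on this segment as diameter has centre (-0.5, 0.5) and r² = 586/4 = 146.5.
Check P_1: distance² to centre = 54.5 ≤ 146.5, so it lies inside.
All remaining points lie in this disk, and no smaller disk contains both endpoints, so this is the minimum enclosing circle.
r = √(146.5) ≈ 12.10.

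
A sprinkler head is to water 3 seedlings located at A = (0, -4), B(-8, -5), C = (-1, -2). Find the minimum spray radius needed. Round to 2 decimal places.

Side lengths²: AB² = 65, AC² = 5, BC² = 58.
Since AB² = 65 ≥ 58 + 5 = 63, the angle opposite AB is not acute, so the smallest enclosing circle has AB as diameter.
Centre = midpoint of AB = (-4, -4.5), r² = 65/4 = 16.25.
r = √(16.25) ≈ 4.03.

4.03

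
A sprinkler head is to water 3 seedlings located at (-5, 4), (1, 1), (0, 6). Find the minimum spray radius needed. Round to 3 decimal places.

3.411

Call the three points A, B, C in the order given.
Side lengths²: AB² = 45, AC² = 29, BC² = 26.
Since AB² = 45 < 29 + 26 = 55, the triangle is acute, so the smallest enclosing circle is the circumcircle.
Circumcentre = (-31/18, 55/18), r² = 1885/162.
r = √(1885/162) ≈ 3.411.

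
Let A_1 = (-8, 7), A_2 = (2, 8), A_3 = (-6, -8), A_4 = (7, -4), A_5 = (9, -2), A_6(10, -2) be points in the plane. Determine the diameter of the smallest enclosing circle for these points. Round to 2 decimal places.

20.65

The minimum enclosing circle of a finite set is fixed by two of the points (as a diameter) or three (as a circumcircle).
The minimum enclosing circle is determined by three boundary points: A_1, A_3, A_6.
Their circumcentre is (-1/28, 3/7) with r² = 83585/784.
The farthest remaining point A_5 is at distance² 68633/784 ≤ 83585/784.
Diameter = 2r = 2√(83585/784) ≈ 20.65.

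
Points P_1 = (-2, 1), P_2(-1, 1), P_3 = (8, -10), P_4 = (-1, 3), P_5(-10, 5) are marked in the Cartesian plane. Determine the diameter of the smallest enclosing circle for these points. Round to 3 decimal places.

23.431

The minimum enclosing circle of a finite set is fixed by two of the points (as a diameter) or three (as a circumcircle).
The farthest pair is P_3–P_5 with squared distance 549. The circle on this segment as diameter has centre (-1, -2.5) and r² = 549/4 = 137.25.
Check P_1: distance² to centre = 13.25 ≤ 137.25, so it lies inside.
All remaining points lie in this disk, and no smaller disk contains both endpoints, so this is the minimum enclosing circle.
Diameter = 2r = 2√(137.25) ≈ 23.431.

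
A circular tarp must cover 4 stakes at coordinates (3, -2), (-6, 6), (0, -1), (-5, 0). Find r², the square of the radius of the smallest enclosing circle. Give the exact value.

The minimum enclosing circle of a finite set is fixed by two of the points (as a diameter) or three (as a circumcircle).
The farthest pair is (3, -2)–(-6, 6) with squared distance 145. The circle on this segment as diameter has centre (-1.5, 2) and r² = 145/4 = 36.25.
Check (0, -1): distance² to centre = 11.25 ≤ 36.25, so it lies inside.
All remaining points lie in this disk, and no smaller disk contains both endpoints, so this is the minimum enclosing circle.

36.25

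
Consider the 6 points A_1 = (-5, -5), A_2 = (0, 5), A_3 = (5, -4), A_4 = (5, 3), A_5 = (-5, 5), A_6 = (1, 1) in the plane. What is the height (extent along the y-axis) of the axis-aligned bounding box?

10

max y = 5, min y = -5, so height = 10.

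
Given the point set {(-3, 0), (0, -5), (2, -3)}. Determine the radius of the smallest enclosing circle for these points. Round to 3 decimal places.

3.005

Call the three points A, B, C in the order given.
Side lengths²: AB² = 34, AC² = 34, BC² = 8.
Since AC² = 34 < 34 + 8 = 42, the triangle is acute, so the smallest enclosing circle is the circumcircle.
Circumcentre = (-0.875, -2.125), r² = 9.03125.
r = √(9.03125) ≈ 3.005.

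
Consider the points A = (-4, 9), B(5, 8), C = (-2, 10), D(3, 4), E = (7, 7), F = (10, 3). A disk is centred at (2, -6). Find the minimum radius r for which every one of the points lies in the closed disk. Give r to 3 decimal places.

16.492

The required radius is the distance from (2, -6) to the farthest point.
Squared distances: 261, 205, 272, 101, 194, 145.
Maximum is 272, attained at C.
r = √272 ≈ 16.492.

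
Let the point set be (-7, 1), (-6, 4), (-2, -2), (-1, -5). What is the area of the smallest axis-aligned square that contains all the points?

81

The bounding box has width 6 and height 9.
An axis-aligned square enclosing the set must have side ≥ max(width, height).
So the minimum side is max(6, 9) = 9.
Area = 9² = 81.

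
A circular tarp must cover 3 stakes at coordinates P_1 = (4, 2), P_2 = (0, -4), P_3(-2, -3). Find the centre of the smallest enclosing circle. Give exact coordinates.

Side lengths²: P_1P_2² = 52, P_1P_3² = 61, P_2P_3² = 5.
Since P_1P_3² = 61 ≥ 52 + 5 = 57, the angle opposite P_1P_3 is not acute, so the smallest enclosing circle has P_1P_3 as diameter.
Centre = midpoint of P_1P_3 = (1, -0.5), r² = 61/4 = 15.25.
Centre = (1, -0.5).

(1, -0.5)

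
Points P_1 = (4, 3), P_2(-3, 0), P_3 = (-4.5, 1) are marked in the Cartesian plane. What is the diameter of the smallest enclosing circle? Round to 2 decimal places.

Side lengths²: P_1P_2² = 58, P_1P_3² = 76.25, P_2P_3² = 3.25.
Since P_1P_3² = 76.25 ≥ 58 + 3.25 = 61.25, the angle opposite P_1P_3 is not acute, so the smallest enclosing circle has P_1P_3 as diameter.
Centre = midpoint of P_1P_3 = (-0.25, 2), r² = 76.25/4 = 19.0625.
Diameter = 2r = 2√(19.0625) ≈ 8.73.

8.73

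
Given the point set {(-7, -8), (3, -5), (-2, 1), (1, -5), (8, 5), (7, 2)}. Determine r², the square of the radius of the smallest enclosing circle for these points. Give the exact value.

The minimum enclosing circle of a finite set is fixed by two of the points (as a diameter) or three (as a circumcircle).
The farthest pair is (-7, -8)–(8, 5) with squared distance 394. The circle on this segment as diameter has centre (0.5, -1.5) and r² = 394/4 = 98.5.
Check (3, -5): distance² to centre = 18.5 ≤ 98.5, so it lies inside.
All remaining points lie in this disk, and no smaller disk contains both endpoints, so this is the minimum enclosing circle.

98.5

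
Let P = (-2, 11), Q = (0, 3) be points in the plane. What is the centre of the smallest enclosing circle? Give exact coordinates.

The smallest circle enclosing two points has them as diameter endpoints.
Centre = midpoint = (-1, 7); r² = |PQ|²/4 = 68/4 = 17.
Centre = (-1, 7).

(-1, 7)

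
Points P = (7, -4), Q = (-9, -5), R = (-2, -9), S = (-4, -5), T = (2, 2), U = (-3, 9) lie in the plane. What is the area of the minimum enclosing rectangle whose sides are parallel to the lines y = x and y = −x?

230

In coordinates u = x + y, v = x − y the rectangle is axis-aligned; the map (x,y)→(u,v) scales areas by 2.
u-values: 3, -14, -11, -9, 4, 6; range = 6 − (-14) = 20.
v-values: 11, -4, 7, 1, 0, -12; range = 11 − (-12) = 23.
Area = (20 × 23) / 2 = 230.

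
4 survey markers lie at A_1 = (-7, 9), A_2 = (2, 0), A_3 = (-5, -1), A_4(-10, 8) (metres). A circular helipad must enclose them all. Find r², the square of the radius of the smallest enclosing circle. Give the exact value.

The minimum enclosing circle of a finite set is fixed by two of the points (as a diameter) or three (as a circumcircle).
The farthest pair is A_2–A_4 with squared distance 208. The circle on this segment as diameter has centre (-4, 4) and r² = 208/4 = 52.
Check A_1: distance² to centre = 34 ≤ 52, so it lies inside.
All remaining points lie in this disk, and no smaller disk contains both endpoints, so this is the minimum enclosing circle.

52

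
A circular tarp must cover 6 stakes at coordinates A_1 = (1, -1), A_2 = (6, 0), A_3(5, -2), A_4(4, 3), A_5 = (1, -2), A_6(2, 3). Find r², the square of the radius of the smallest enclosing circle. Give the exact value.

A smallest enclosing disk is always determined by at most three of the input points on its boundary.
The minimum enclosing circle is determined by three boundary points: A_2, A_5, A_6.
Their circumcentre is (139/46, 9/46) with r² = 9425/1058.
The farthest remaining point A_4 is at distance² 9333/1058 ≤ 9425/1058.

9425/1058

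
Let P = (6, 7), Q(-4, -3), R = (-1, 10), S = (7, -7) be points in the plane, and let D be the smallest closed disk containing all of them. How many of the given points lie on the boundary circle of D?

The farthest pair is R–S with squared distance 353. The circle on this segment as diameter has centre (3, 1.5) and r² = 353/4 = 88.25.
Check P: distance² to centre = 39.25 ≤ 88.25, so it lies inside.
All remaining points lie in this disk, and no smaller disk contains both endpoints, so this is the minimum enclosing circle.
The points at distance exactly r from the centre are R, S — 2 points.

2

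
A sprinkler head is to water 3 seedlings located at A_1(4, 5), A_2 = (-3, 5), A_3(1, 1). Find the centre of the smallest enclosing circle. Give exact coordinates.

(0.5, 4.5)

Side lengths²: A_1A_2² = 49, A_1A_3² = 25, A_2A_3² = 32.
Since A_1A_2² = 49 < 32 + 25 = 57, the triangle is acute, so the smallest enclosing circle is the circumcircle.
Circumcentre = (0.5, 4.5), r² = 12.5.
Centre = (0.5, 4.5).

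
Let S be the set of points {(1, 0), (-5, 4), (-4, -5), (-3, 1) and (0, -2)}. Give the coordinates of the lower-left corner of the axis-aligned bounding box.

(-5, -5)

x-range [-5, 1], y-range [-5, 4].
The lower-left corner is (-5, -5).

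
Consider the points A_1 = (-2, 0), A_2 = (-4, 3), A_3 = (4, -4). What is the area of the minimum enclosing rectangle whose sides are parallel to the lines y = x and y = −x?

15

In coordinates u = x + y, v = x − y the rectangle is axis-aligned; the map (x,y)→(u,v) scales areas by 2.
u-values: -2, -1, 0; range = 0 − (-2) = 2.
v-values: -2, -7, 8; range = 8 − (-7) = 15.
Area = (2 × 15) / 2 = 15.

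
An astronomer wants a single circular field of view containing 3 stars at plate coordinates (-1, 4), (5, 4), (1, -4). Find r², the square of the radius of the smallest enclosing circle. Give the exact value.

21.25

Call the three points A, B, C in the order given.
Side lengths²: AB² = 36, AC² = 68, BC² = 80.
Since BC² = 80 < 68 + 36 = 104, the triangle is acute, so the smallest enclosing circle is the circumcircle.
Circumcentre = (2, 0.5), r² = 21.25.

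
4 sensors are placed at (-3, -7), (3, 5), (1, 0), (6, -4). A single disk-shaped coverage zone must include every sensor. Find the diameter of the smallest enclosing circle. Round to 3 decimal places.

A smallest enclosing disk is always determined by at most three of the input points on its boundary.
The farthest pair is (-3, -7)–(3, 5) with squared distance 180. The circle on this segment as diameter has centre (0, -1) and r² = 180/4 = 45.
Check (1, 0): distance² to centre = 2 ≤ 45, so it lies inside.
All remaining points lie in this disk, and no smaller disk contains both endpoints, so this is the minimum enclosing circle.
Diameter = 2r = 2√45 ≈ 13.416.

13.416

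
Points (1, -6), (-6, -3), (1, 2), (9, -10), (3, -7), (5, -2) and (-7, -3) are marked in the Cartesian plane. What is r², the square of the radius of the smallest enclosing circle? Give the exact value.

76.25

A smallest enclosing disk is always determined by at most three of the input points on its boundary.
The farthest pair is (9, -10)–(-7, -3) with squared distance 305. The circle on this segment as diameter has centre (1, -6.5) and r² = 305/4 = 76.25.
Check (1, -6): distance² to centre = 0.25 ≤ 76.25, so it lies inside.
All remaining points lie in this disk, and no smaller disk contains both endpoints, so this is the minimum enclosing circle.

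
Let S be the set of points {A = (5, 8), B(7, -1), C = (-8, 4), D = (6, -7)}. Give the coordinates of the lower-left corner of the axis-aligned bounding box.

(-8, -7)

x-range [-8, 7], y-range [-7, 8].
The lower-left corner is (-8, -7).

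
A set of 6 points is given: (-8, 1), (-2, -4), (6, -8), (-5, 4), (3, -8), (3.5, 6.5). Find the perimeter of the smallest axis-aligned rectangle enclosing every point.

Width = max x − min x = 6 − (-8) = 14.
Height = max y − min y = 6.5 − (-8) = 14.5.
Perimeter = 2(14 + 14.5) = 57.

57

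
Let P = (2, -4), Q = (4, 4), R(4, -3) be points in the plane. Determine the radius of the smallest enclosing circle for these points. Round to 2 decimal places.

Side lengths²: PQ² = 68, PR² = 5, QR² = 49.
Since PQ² = 68 ≥ 49 + 5 = 54, the angle opposite PQ is not acute, so the smallest enclosing circle has PQ as diameter.
Centre = midpoint of PQ = (3, 0), r² = 68/4 = 17.
r = √17 ≈ 4.12.

4.12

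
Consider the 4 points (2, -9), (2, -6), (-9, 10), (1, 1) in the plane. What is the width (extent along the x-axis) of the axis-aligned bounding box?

max x = 2, min x = -9, so width = 11.

11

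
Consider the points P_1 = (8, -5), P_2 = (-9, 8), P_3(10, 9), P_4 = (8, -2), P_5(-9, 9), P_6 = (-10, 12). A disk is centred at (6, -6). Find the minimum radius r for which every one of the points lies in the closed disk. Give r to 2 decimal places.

24.08

The required radius is the distance from (6, -6) to the farthest point.
Squared distances: 5, 421, 241, 20, 450, 580.
Maximum is 580, attained at P_6.
r = √580 ≈ 24.08.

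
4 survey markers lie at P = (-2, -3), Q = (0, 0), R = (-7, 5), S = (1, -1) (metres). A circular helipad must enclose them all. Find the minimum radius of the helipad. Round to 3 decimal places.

5.002

The minimum enclosing circle is determined by three boundary points: P, R, S.
Their circumcentre is (-105/34, 32/17) with r² = 28925/1156.
The farthest remaining point Q is at distance² 15121/1156 ≤ 28925/1156.
r = √(28925/1156) ≈ 5.002.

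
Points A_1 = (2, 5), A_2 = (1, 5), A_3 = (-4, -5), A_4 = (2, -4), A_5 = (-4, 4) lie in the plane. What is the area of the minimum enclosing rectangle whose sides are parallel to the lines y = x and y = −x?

112

In coordinates u = x + y, v = x − y the rectangle is axis-aligned; the map (x,y)→(u,v) scales areas by 2.
u-values: 7, 6, -9, -2, 0; range = 7 − (-9) = 16.
v-values: -3, -4, 1, 6, -8; range = 6 − (-8) = 14.
Area = (16 × 14) / 2 = 112.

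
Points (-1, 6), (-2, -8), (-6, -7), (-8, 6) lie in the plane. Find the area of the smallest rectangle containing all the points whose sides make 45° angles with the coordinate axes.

In coordinates u = x + y, v = x − y the rectangle is axis-aligned; the map (x,y)→(u,v) scales areas by 2.
u-values: 5, -10, -13, -2; range = 5 − (-13) = 18.
v-values: -7, 6, 1, -14; range = 6 − (-14) = 20.
Area = (18 × 20) / 2 = 180.

180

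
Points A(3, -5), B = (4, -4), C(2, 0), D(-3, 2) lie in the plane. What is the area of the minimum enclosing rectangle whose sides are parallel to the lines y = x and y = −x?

In coordinates u = x + y, v = x − y the rectangle is axis-aligned; the map (x,y)→(u,v) scales areas by 2.
u-values: -2, 0, 2, -1; range = 2 − (-2) = 4.
v-values: 8, 8, 2, -5; range = 8 − (-5) = 13.
Area = (4 × 13) / 2 = 26.

26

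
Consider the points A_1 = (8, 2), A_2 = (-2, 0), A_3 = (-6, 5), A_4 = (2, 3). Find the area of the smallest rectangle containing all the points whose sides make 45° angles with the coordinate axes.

102

In coordinates u = x + y, v = x − y the rectangle is axis-aligned; the map (x,y)→(u,v) scales areas by 2.
u-values: 10, -2, -1, 5; range = 10 − (-2) = 12.
v-values: 6, -2, -11, -1; range = 6 − (-11) = 17.
Area = (12 × 17) / 2 = 102.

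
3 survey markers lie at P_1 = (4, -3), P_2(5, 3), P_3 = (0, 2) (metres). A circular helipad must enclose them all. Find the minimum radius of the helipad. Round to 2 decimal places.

Side lengths²: P_1P_2² = 37, P_1P_3² = 41, P_2P_3² = 26.
Since P_1P_3² = 41 < 37 + 26 = 63, the triangle is acute, so the smallest enclosing circle is the circumcircle.
Circumcentre = (171/58, 15/58), r² = 19721/1682.
r = √(19721/1682) ≈ 3.42.

3.42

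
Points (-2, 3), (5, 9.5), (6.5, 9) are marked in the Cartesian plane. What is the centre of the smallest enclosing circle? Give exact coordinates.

(2.25, 6)

Call the three points A, B, C in the order given.
Side lengths²: AB² = 91.25, AC² = 108.25, BC² = 2.5.
Since AC² = 108.25 ≥ 91.25 + 2.5 = 93.75, the angle opposite AC is not acute, so the smallest enclosing circle has AC as diameter.
Centre = midpoint of AC = (2.25, 6), r² = 108.25/4 = 27.0625.
Centre = (2.25, 6).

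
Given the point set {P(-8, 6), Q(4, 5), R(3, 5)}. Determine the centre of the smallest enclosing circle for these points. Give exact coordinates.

(-2, 5.5)

Side lengths²: PQ² = 145, PR² = 122, QR² = 1.
Since PQ² = 145 ≥ 122 + 1 = 123, the angle opposite PQ is not acute, so the smallest enclosing circle has PQ as diameter.
Centre = midpoint of PQ = (-2, 5.5), r² = 145/4 = 36.25.
Centre = (-2, 5.5).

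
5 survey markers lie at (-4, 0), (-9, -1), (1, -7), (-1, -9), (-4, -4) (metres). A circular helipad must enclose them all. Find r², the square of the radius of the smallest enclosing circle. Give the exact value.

34

A smallest enclosing disk is always determined by at most three of the input points on its boundary.
The farthest pair is (-9, -1)–(1, -7) with squared distance 136. The circle on this segment as diameter has centre (-4, -4) and r² = 136/4 = 34.
Check (-4, 0): distance² to centre = 16 ≤ 34, so it lies inside.
All remaining points lie in this disk, and no smaller disk contains both endpoints, so this is the minimum enclosing circle.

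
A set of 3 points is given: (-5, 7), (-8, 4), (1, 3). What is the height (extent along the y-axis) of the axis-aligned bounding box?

max y = 7, min y = 3, so height = 4.

4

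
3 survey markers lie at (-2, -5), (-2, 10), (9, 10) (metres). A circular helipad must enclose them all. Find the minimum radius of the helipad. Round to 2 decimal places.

9.30

Call the three points A, B, C in the order given.
Side lengths²: AB² = 225, AC² = 346, BC² = 121.
Since AC² = 346 ≥ 225 + 121 = 346, the angle opposite AC is not acute, so the smallest enclosing circle has AC as diameter.
Centre = midpoint of AC = (3.5, 2.5), r² = 346/4 = 86.5.
r = √(86.5) ≈ 9.30.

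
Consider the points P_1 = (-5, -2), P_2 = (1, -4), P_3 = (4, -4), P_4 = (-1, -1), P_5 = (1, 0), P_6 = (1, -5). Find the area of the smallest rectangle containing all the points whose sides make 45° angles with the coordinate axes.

44

In coordinates u = x + y, v = x − y the rectangle is axis-aligned; the map (x,y)→(u,v) scales areas by 2.
u-values: -7, -3, 0, -2, 1, -4; range = 1 − (-7) = 8.
v-values: -3, 5, 8, 0, 1, 6; range = 8 − (-3) = 11.
Area = (8 × 11) / 2 = 44.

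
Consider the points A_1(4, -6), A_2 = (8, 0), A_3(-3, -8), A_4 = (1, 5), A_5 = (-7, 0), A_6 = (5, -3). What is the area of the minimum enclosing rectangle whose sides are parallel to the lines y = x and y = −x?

In coordinates u = x + y, v = x − y the rectangle is axis-aligned; the map (x,y)→(u,v) scales areas by 2.
u-values: -2, 8, -11, 6, -7, 2; range = 8 − (-11) = 19.
v-values: 10, 8, 5, -4, -7, 8; range = 10 − (-7) = 17.
Area = (19 × 17) / 2 = 161.5.

161.5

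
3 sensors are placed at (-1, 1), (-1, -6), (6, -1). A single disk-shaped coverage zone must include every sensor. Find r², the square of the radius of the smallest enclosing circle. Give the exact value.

Call the three points A, B, C in the order given.
Side lengths²: AB² = 49, AC² = 53, BC² = 74.
Since BC² = 74 < 53 + 49 = 102, the triangle is acute, so the smallest enclosing circle is the circumcircle.
Circumcentre = (25/14, -2.5), r² = 1961/98.

1961/98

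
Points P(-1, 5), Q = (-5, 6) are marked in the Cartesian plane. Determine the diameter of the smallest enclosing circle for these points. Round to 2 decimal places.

The smallest circle enclosing two points has them as diameter endpoints.
Centre = midpoint = (-3, 5.5); r² = |PQ|²/4 = 17/4 = 4.25.
Diameter = 2r = 2√(4.25) ≈ 4.12.

4.12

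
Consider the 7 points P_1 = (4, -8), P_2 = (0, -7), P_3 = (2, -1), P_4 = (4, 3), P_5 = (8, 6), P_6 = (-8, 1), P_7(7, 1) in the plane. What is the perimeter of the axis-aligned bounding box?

Width = max x − min x = 8 − (-8) = 16.
Height = max y − min y = 6 − (-8) = 14.
Perimeter = 2(16 + 14) = 60.

60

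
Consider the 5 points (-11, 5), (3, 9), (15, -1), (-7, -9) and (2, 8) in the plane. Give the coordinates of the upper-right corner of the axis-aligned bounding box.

x-range [-11, 15], y-range [-9, 9].
The upper-right corner is (15, 9).

(15, 9)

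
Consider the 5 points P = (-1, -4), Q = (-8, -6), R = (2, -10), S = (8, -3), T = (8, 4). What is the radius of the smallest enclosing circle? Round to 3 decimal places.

9.434

The farthest pair is Q–T with squared distance 356. The circle on this segment as diameter has centre (0, -1) and r² = 356/4 = 89.
Check P: distance² to centre = 10 ≤ 89, so it lies inside.
All remaining points lie in this disk, and no smaller disk contains both endpoints, so this is the minimum enclosing circle.
r = √89 ≈ 9.434.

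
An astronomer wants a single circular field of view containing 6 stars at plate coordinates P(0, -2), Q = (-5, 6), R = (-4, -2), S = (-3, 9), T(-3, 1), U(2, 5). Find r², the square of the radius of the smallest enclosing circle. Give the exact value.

The minimum enclosing circle is determined by three boundary points: P, R, S.
Their circumcentre is (-2, 37/11) with r² = 3965/121.
The farthest remaining point U is at distance² 2260/121 ≤ 3965/121.

3965/121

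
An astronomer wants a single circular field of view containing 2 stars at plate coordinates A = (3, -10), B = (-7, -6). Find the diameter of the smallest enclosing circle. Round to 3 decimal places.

10.770

The smallest circle enclosing two points has them as diameter endpoints.
Centre = midpoint = (-2, -8); r² = |AB|²/4 = 116/4 = 29.
Diameter = 2r = 2√29 ≈ 10.770.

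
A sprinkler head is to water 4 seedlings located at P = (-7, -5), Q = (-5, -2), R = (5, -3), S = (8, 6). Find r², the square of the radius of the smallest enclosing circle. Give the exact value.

A smallest enclosing disk is always determined by at most three of the input points on its boundary.
The farthest pair is P–S with squared distance 346. The circle on this segment as diameter has centre (0.5, 0.5) and r² = 346/4 = 86.5.
Check Q: distance² to centre = 36.5 ≤ 86.5, so it lies inside.
All remaining points lie in this disk, and no smaller disk contains both endpoints, so this is the minimum enclosing circle.

86.5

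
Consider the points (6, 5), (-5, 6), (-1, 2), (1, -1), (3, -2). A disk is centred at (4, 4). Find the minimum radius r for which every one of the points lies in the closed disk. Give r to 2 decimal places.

9.22

The required radius is the distance from (4, 4) to the farthest point.
Squared distances: 5, 85, 29, 34, 37.
Maximum is 85, attained at (-5, 6).
r = √85 ≈ 9.22.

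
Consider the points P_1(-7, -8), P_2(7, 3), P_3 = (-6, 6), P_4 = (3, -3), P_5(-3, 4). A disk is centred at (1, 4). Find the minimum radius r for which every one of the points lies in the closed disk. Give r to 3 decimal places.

14.422

The required radius is the distance from (1, 4) to the farthest point.
Squared distances: 208, 37, 53, 53, 16.
Maximum is 208, attained at P_1.
r = √208 ≈ 14.422.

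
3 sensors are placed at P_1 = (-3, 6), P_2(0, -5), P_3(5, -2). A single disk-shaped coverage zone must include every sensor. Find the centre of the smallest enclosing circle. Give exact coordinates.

(-0.125, 0.875)

Side lengths²: P_1P_2² = 130, P_1P_3² = 128, P_2P_3² = 34.
Since P_1P_2² = 130 < 128 + 34 = 162, the triangle is acute, so the smallest enclosing circle is the circumcircle.
Circumcentre = (-0.125, 0.875), r² = 34.53125.
Centre = (-0.125, 0.875).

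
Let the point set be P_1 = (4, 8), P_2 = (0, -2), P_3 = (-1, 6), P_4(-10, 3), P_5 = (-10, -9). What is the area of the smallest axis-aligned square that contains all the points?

The bounding box has width 14 and height 17.
An axis-aligned square enclosing the set must have side ≥ max(width, height).
So the minimum side is max(14, 17) = 17.
Area = 17² = 289.

289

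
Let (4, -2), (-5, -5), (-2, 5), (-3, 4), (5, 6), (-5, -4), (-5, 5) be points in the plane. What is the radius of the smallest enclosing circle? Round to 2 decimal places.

7.43

The minimum enclosing circle of a finite set is fixed by two of the points (as a diameter) or three (as a circumcircle).
The farthest pair is (-5, -5)–(5, 6) with squared distance 221. The circle on this segment as diameter has centre (0, 0.5) and r² = 221/4 = 55.25.
Check (4, -2): distance² to centre = 22.25 ≤ 55.25, so it lies inside.
All remaining points lie in this disk, and no smaller disk contains both endpoints, so this is the minimum enclosing circle.
r = √(55.25) ≈ 7.43.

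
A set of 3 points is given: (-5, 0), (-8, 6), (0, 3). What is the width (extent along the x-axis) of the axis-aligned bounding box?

8

max x = 0, min x = -8, so width = 8.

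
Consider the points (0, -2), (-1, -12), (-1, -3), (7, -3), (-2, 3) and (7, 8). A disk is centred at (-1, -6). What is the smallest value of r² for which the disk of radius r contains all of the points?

260

The required radius is the distance from (-1, -6) to the farthest point.
Squared distances: 17, 36, 9, 73, 82, 260.
Maximum is 260, attained at (7, 8).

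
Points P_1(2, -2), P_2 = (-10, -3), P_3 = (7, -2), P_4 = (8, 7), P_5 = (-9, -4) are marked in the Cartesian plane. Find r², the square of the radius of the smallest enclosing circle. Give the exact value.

A smallest enclosing disk is always determined by at most three of the input points on its boundary.
The farthest pair is P_2–P_4 with squared distance 424. The circle on this segment as diameter has centre (-1, 2) and r² = 424/4 = 106.
Check P_1: distance² to centre = 25 ≤ 106, so it lies inside.
All remaining points lie in this disk, and no smaller disk contains both endpoints, so this is the minimum enclosing circle.

106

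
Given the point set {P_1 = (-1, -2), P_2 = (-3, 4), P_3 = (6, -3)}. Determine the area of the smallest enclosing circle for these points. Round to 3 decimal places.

102.102

Side lengths²: P_1P_2² = 40, P_1P_3² = 50, P_2P_3² = 130.
Since P_2P_3² = 130 ≥ 50 + 40 = 90, the angle opposite P_2P_3 is not acute, so the smallest enclosing circle has P_2P_3 as diameter.
Centre = midpoint of P_2P_3 = (1.5, 0.5), r² = 130/4 = 32.5.
Area = π·r² = π·32.5 ≈ 102.102.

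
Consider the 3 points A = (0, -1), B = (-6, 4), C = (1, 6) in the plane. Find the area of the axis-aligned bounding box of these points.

x ranges over [-6, 1], width 7.
y ranges over [-1, 6], height 7.
Area = 7 × 7 = 49.

49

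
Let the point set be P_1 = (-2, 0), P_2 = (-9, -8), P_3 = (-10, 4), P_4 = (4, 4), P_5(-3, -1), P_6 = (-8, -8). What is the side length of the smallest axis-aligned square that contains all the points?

The bounding box has width 14 and height 12.
An axis-aligned square enclosing the set must have side ≥ max(width, height).
So the minimum side is max(14, 12) = 14.

14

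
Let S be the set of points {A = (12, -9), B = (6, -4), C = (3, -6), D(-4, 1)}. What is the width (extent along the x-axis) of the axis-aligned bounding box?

16

max x = 12, min x = -4, so width = 16.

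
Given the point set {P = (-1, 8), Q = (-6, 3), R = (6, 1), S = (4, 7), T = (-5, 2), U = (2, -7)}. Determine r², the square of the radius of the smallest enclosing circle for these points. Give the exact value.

A smallest enclosing disk is always determined by at most three of the input points on its boundary.
The farthest pair is P–U with squared distance 234. The circle on this segment as diameter has centre (0.5, 0.5) and r² = 234/4 = 58.5.
Check Q: distance² to centre = 48.5 ≤ 58.5, so it lies inside.
All remaining points lie in this disk, and no smaller disk contains both endpoints, so this is the minimum enclosing circle.

58.5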